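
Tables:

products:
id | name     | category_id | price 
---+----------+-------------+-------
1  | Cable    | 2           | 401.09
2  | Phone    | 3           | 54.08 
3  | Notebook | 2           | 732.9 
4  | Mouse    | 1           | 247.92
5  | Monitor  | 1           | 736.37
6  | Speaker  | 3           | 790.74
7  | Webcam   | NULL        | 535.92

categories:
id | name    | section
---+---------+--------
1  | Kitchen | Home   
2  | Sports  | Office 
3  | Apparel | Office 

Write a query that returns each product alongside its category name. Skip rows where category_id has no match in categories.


INNER JOIN keeps only products rows whose category_id matches an id in categories. Walk through each product:
  - product 1 (Cable): category_id=2 -> matches Sports
  - product 2 (Phone): category_id=3 -> matches Apparel
  - product 3 (Notebook): category_id=2 -> matches Sports
  - product 4 (Mouse): category_id=1 -> matches Kitchen
  - product 5 (Monitor): category_id=1 -> matches Kitchen
  - product 6 (Speaker): category_id=3 -> matches Apparel
  - product 7 (Webcam): category_id=NULL, no match -> dropped
So 1 of 7 rows is dropped.

SQL:
SELECT a.name, b.name AS category
FROM products a
INNER JOIN categories b ON a.category_id = b.id

Result:
name     | category
---------+---------
Cable    | Sports  
Phone    | Apparel 
Notebook | Sports  
Mouse    | Kitchen 
Monitor  | Kitchen 
Speaker  | Apparel 


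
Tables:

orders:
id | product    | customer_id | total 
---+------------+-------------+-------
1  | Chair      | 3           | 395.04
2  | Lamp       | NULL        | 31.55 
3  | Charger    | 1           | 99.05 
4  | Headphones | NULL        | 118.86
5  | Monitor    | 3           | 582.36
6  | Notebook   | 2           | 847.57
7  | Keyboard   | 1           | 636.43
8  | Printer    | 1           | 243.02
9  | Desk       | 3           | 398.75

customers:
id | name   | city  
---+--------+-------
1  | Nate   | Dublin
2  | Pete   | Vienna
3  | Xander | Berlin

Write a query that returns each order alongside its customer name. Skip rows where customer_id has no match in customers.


INNER JOIN keeps only orders rows whose customer_id matches an id in customers. Walk through each order:
  - order 1 (Chair): customer_id=3 -> matches Xander
  - order 2 (Lamp): customer_id=NULL, no match -> dropped
  - order 3 (Charger): customer_id=1 -> matches Nate
  - order 4 (Headphones): customer_id=NULL, no match -> dropped
  - order 5 (Monitor): customer_id=3 -> matches Xander
  - order 6 (Notebook): customer_id=2 -> matches Pete
  - order 7 (Keyboard): customer_id=1 -> matches Nate
  - order 8 (Printer): customer_id=1 -> matches Nate
  - order 9 (Desk): customer_id=3 -> matches Xander
So 2 of 9 rows are dropped.

SQL:
SELECT a.product, b.name AS customer
FROM orders a
INNER JOIN customers b ON a.customer_id = b.id

Result:
product  | customer
---------+---------
Chair    | Xander  
Charger  | Nate    
Monitor  | Xander  
Notebook | Pete    
Keyboard | Nate    
Printer  | Nate    
Desk     | Xander  


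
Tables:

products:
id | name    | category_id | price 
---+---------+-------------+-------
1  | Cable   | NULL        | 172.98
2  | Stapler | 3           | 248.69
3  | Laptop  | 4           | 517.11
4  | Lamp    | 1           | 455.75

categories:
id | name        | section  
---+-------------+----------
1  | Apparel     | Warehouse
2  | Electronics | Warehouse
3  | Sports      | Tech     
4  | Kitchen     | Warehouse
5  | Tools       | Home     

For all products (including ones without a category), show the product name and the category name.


LEFT JOIN keeps every row from products (the left table); where category_id has no match in categories, the category columns become NULL. Walk through each product:
  - product 1 (Cable): category_id=NULL, no match -> kept with NULL
  - product 2 (Stapler): category_id=3 -> matches Sports
  - product 3 (Laptop): category_id=4 -> matches Kitchen
  - product 4 (Lamp): category_id=1 -> matches Apparel
All 4 rows appear; 1 has NULL category.

SQL:
SELECT a.name, b.name AS category
FROM products a
LEFT JOIN categories b ON a.category_id = b.id

Result:
name    | category
--------+---------
Cable   | NULL    
Stapler | Sports  
Laptop  | Kitchen 
Lamp    | Apparel 


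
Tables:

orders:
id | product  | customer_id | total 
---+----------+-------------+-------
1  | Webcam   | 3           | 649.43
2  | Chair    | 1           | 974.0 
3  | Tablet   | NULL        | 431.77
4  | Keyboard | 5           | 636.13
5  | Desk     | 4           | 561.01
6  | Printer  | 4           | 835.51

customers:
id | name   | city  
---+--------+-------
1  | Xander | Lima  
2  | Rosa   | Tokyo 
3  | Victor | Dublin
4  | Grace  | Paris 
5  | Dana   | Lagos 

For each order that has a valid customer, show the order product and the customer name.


INNER JOIN keeps only orders rows whose customer_id matches an id in customers. Walk through each order:
  - order 1 (Webcam): customer_id=3 -> matches Victor
  - order 2 (Chair): customer_id=1 -> matches Xander
  - order 3 (Tablet): customer_id=NULL, no match -> dropped
  - order 4 (Keyboard): customer_id=5 -> matches Dana
  - order 5 (Desk): customer_id=4 -> matches Grace
  - order 6 (Printer): customer_id=4 -> matches Grace
So 1 of 6 rows is dropped.

SQL:
SELECT a.product, b.name AS customer
FROM orders a
INNER JOIN customers b ON a.customer_id = b.id

Result:
product  | customer
---------+---------
Webcam   | Victor  
Chair    | Xander  
Keyboard | Dana    
Desk     | Grace   
Printer  | Grace   


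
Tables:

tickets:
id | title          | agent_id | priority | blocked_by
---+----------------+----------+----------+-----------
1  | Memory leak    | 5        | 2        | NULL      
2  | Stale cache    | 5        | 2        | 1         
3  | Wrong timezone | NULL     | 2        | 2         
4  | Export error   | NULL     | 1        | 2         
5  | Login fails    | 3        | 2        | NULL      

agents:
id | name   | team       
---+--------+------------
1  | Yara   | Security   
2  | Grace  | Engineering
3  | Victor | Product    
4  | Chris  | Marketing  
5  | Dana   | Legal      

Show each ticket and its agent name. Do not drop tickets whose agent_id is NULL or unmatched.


LEFT JOIN keeps every row from tickets (the left table); where agent_id has no match in agents, the agent columns become NULL. Walk through each ticket:
  - ticket 1 (Memory leak): agent_id=5 -> matches Dana
  - ticket 2 (Stale cache): agent_id=5 -> matches Dana
  - ticket 3 (Wrong timezone): agent_id=NULL, no match -> kept with NULL
  - ticket 4 (Export error): agent_id=NULL, no match -> kept with NULL
  - ticket 5 (Login fails): agent_id=3 -> matches Victor
All 5 rows appear; 2 have NULL agent.

SQL:
SELECT a.title, b.name AS agent
FROM tickets a
LEFT JOIN agents b ON a.agent_id = b.id

Result:
title          | agent 
---------------+-------
Memory leak    | Dana  
Stale cache    | Dana  
Wrong timezone | NULL  
Export error   | NULL  
Login fails    | Victor


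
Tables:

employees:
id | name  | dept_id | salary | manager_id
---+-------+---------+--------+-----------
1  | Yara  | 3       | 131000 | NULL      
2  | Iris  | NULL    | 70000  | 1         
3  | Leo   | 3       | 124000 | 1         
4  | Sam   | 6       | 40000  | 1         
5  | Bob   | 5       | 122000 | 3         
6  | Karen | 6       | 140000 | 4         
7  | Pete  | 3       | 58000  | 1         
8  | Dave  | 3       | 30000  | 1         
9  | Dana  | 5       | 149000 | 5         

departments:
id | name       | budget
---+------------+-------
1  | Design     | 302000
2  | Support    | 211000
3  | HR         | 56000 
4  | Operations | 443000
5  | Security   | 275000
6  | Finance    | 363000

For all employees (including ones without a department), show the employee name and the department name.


LEFT JOIN keeps every row from employees (the left table); where dept_id has no match in departments, the department columns become NULL. Walk through each employee:
  - employee 1 (Yara): dept_id=3 -> matches HR
  - employee 2 (Iris): dept_id=NULL, no match -> kept with NULL
  - employee 3 (Leo): dept_id=3 -> matches HR
  - employee 4 (Sam): dept_id=6 -> matches Finance
  - employee 5 (Bob): dept_id=5 -> matches Security
  - employee 6 (Karen): dept_id=6 -> matches Finance
  - employee 7 (Pete): dept_id=3 -> matches HR
  - employee 8 (Dave): dept_id=3 -> matches HR
  - employee 9 (Dana): dept_id=5 -> matches Security
All 9 rows appear; 1 has NULL department.

SQL:
SELECT a.name, b.name AS department
FROM employees a
LEFT JOIN departments b ON a.dept_id = b.id

Result:
name  | department
------+-----------
Yara  | HR        
Iris  | NULL      
Leo   | HR        
Sam   | Finance   
Bob   | Security  
Karen | Finance   
Pete  | HR        
Dave  | HR        
Dana  | Security  


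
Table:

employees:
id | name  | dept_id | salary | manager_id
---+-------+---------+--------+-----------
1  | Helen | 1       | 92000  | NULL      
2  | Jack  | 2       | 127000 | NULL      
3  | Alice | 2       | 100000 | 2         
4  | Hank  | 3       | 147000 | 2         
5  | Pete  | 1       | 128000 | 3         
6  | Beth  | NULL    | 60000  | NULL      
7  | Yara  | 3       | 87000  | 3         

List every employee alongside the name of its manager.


This is a self-join: employees is joined to a second copy of itself, matching each row's manager_id to another row's id. Use LEFT JOIN so rows with manager_id=NULL are kept.
  - employee 1 (Helen): manager_id=NULL -> NULL
  - employee 2 (Jack): manager_id=NULL -> NULL
  - employee 3 (Alice): manager_id=2 -> Jack
  - employee 4 (Hank): manager_id=2 -> Jack
  - employee 5 (Pete): manager_id=3 -> Alice
  - employee 6 (Beth): manager_id=NULL -> NULL
  - employee 7 (Yara): manager_id=3 -> Alice

SQL:
SELECT a.name AS item, b.name AS manager
FROM employees a
LEFT JOIN employees b ON a.manager_id = b.id

Result:
item  | manager
------+--------
Helen | NULL   
Jack  | NULL   
Alice | Jack   
Hank  | Jack   
Pete  | Alice  
Beth  | NULL   
Yara  | Alice  


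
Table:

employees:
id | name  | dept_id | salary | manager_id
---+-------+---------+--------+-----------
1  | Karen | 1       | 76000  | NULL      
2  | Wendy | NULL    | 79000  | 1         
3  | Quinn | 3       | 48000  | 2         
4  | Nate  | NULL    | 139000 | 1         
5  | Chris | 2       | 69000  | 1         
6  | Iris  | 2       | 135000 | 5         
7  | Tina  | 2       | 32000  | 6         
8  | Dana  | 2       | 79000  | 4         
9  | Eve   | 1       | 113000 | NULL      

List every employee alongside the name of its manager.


This is a self-join: employees is joined to a second copy of itself, matching each row's manager_id to another row's id. Use LEFT JOIN so rows with manager_id=NULL are kept.
  - employee 1 (Karen): manager_id=NULL -> NULL
  - employee 2 (Wendy): manager_id=1 -> Karen
  - employee 3 (Quinn): manager_id=2 -> Wendy
  - employee 4 (Nate): manager_id=1 -> Karen
  - employee 5 (Chris): manager_id=1 -> Karen
  - employee 6 (Iris): manager_id=5 -> Chris
  - employee 7 (Tina): manager_id=6 -> Iris
  - employee 8 (Dana): manager_id=4 -> Nate
  - employee 9 (Eve): manager_id=NULL -> NULL

SQL:
SELECT a.name AS item, b.name AS manager
FROM employees a
LEFT JOIN employees b ON a.manager_id = b.id

Result:
item  | manager
------+--------
Karen | NULL   
Wendy | Karen  
Quinn | Wendy  
Nate  | Karen  
Chris | Karen  
Iris  | Chris  
Tina  | Iris   
Dana  | Nate   
Eve   | NULL   


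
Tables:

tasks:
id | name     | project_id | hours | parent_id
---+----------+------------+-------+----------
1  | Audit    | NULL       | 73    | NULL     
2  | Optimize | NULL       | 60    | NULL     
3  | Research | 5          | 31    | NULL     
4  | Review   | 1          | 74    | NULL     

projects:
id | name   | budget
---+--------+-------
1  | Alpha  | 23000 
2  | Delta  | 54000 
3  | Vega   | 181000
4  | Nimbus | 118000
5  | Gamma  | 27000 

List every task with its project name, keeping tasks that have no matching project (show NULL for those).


LEFT JOIN keeps every row from tasks (the left table); where project_id has no match in projects, the project columns become NULL. Walk through each task:
  - task 1 (Audit): project_id=NULL, no match -> kept with NULL
  - task 2 (Optimize): project_id=NULL, no match -> kept with NULL
  - task 3 (Research): project_id=5 -> matches Gamma
  - task 4 (Review): project_id=1 -> matches Alpha
All 4 rows appear; 2 have NULL project.

SQL:
SELECT a.name, b.name AS project
FROM tasks a
LEFT JOIN projects b ON a.project_id = b.id

Result:
name     | project
---------+--------
Audit    | NULL   
Optimize | NULL   
Research | Gamma  
Review   | Alpha  


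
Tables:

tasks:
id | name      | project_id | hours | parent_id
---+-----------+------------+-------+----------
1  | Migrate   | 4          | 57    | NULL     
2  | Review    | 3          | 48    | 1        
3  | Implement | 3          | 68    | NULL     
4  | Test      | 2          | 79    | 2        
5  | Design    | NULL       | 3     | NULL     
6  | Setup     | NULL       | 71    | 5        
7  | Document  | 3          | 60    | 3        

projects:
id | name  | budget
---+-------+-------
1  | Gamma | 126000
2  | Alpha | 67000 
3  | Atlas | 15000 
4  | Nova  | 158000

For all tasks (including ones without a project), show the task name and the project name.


LEFT JOIN keeps every row from tasks (the left table); where project_id has no match in projects, the project columns become NULL. Walk through each task:
  - task 1 (Migrate): project_id=4 -> matches Nova
  - task 2 (Review): project_id=3 -> matches Atlas
  - task 3 (Implement): project_id=3 -> matches Atlas
  - task 4 (Test): project_id=2 -> matches Alpha
  - task 5 (Design): project_id=NULL, no match -> kept with NULL
  - task 6 (Setup): project_id=NULL, no match -> kept with NULL
  - task 7 (Document): project_id=3 -> matches Atlas
All 7 rows appear; 2 have NULL project.

SQL:
SELECT a.name, b.name AS project
FROM tasks a
LEFT JOIN projects b ON a.project_id = b.id

Result:
name      | project
----------+--------
Migrate   | Nova   
Review    | Atlas  
Implement | Atlas  
Test      | Alpha  
Design    | NULL   
Setup     | NULL   
Document  | Atlas  


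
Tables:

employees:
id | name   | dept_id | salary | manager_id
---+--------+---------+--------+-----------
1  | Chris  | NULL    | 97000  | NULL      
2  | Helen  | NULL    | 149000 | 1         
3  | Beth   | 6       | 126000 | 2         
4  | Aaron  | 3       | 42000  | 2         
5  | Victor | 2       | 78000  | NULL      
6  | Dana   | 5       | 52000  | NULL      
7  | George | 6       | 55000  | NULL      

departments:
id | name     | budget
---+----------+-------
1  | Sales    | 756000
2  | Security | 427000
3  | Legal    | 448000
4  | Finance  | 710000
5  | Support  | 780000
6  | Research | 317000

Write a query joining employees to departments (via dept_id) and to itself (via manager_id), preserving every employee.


Two LEFT JOINs from the same base table employees: one to departments via dept_id, one to employees itself via manager_id. Both are LEFT so every employee is preserved.
Match against departments:
  - employee 1 (Chris): dept_id=NULL, no match -> kept with NULL
  - employee 2 (Helen): dept_id=NULL, no match -> kept with NULL
  - employee 3 (Beth): dept_id=6 -> matches Research
  - employee 4 (Aaron): dept_id=3 -> matches Legal
  - employee 5 (Victor): dept_id=2 -> matches Security
  - employee 6 (Dana): dept_id=5 -> matches Support
  - employee 7 (George): dept_id=6 -> matches Research
Match against employees (self):
  - employee 1 (Chris): manager_id=NULL -> NULL
  - employee 2 (Helen): manager_id=1 -> Chris
  - employee 3 (Beth): manager_id=2 -> Helen
  - employee 4 (Aaron): manager_id=2 -> Helen
  - employee 5 (Victor): manager_id=NULL -> NULL
  - employee 6 (Dana): manager_id=NULL -> NULL
  - employee 7 (George): manager_id=NULL -> NULL

SQL:
SELECT a.name, b.name AS department, c.name AS manager
FROM employees a
LEFT JOIN departments b ON a.dept_id = b.id
LEFT JOIN employees c ON a.manager_id = c.id

Result:
name   | department | manager
-------+------------+--------
Chris  | NULL       | NULL   
Helen  | NULL       | Chris  
Beth   | Research   | Helen  
Aaron  | Legal      | Helen  
Victor | Security   | NULL   
Dana   | Support    | NULL   
George | Research   | NULL   


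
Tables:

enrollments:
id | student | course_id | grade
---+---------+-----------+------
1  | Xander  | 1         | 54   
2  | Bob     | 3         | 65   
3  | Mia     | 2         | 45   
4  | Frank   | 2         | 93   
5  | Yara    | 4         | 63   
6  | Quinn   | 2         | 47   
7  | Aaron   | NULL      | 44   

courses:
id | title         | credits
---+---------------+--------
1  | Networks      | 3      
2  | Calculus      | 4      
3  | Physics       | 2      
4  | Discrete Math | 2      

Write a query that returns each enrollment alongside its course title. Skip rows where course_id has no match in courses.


INNER JOIN keeps only enrollments rows whose course_id matches an id in courses. Walk through each enrollment:
  - enrollment 1 (Xander): course_id=1 -> matches Networks
  - enrollment 2 (Bob): course_id=3 -> matches Physics
  - enrollment 3 (Mia): course_id=2 -> matches Calculus
  - enrollment 4 (Frank): course_id=2 -> matches Calculus
  - enrollment 5 (Yara): course_id=4 -> matches Discrete Math
  - enrollment 6 (Quinn): course_id=2 -> matches Calculus
  - enrollment 7 (Aaron): course_id=NULL, no match -> dropped
So 1 of 7 rows is dropped.

SQL:
SELECT a.student, b.title AS course
FROM enrollments a
INNER JOIN courses b ON a.course_id = b.id

Result:
student | course       
--------+--------------
Xander  | Networks     
Bob     | Physics      
Mia     | Calculus     
Frank   | Calculus     
Yara    | Discrete Math
Quinn   | Calculus     


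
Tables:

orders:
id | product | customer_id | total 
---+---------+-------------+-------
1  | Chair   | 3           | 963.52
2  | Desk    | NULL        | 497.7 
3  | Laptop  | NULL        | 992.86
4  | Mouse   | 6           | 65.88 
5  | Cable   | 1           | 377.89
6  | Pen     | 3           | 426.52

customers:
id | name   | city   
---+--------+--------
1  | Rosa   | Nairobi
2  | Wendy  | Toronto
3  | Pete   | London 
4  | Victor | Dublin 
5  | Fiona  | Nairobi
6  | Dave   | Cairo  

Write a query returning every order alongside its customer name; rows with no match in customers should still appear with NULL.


LEFT JOIN keeps every row from orders (the left table); where customer_id has no match in customers, the customer columns become NULL. Walk through each order:
  - order 1 (Chair): customer_id=3 -> matches Pete
  - order 2 (Desk): customer_id=NULL, no match -> kept with NULL
  - order 3 (Laptop): customer_id=NULL, no match -> kept with NULL
  - order 4 (Mouse): customer_id=6 -> matches Dave
  - order 5 (Cable): customer_id=1 -> matches Rosa
  - order 6 (Pen): customer_id=3 -> matches Pete
All 6 rows appear; 2 have NULL customer.

SQL:
SELECT a.product, b.name AS customer
FROM orders a
LEFT JOIN customers b ON a.customer_id = b.id

Result:
product | customer
--------+---------
Chair   | Pete    
Desk    | NULL    
Laptop  | NULL    
Mouse   | Dave    
Cable   | Rosa    
Pen     | Pete    


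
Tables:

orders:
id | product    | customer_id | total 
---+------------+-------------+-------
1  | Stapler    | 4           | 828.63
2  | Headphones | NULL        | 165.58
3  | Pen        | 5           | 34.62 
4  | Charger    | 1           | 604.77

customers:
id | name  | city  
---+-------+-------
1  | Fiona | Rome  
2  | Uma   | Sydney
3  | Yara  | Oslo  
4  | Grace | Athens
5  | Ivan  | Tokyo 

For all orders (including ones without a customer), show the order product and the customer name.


LEFT JOIN keeps every row from orders (the left table); where customer_id has no match in customers, the customer columns become NULL. Walk through each order:
  - order 1 (Stapler): customer_id=4 -> matches Grace
  - order 2 (Headphones): customer_id=NULL, no match -> kept with NULL
  - order 3 (Pen): customer_id=5 -> matches Ivan
  - order 4 (Charger): customer_id=1 -> matches Fiona
All 4 rows appear; 1 has NULL customer.

SQL:
SELECT a.product, b.name AS customer
FROM orders a
LEFT JOIN customers b ON a.customer_id = b.id

Result:
product    | customer
-----------+---------
Stapler    | Grace   
Headphones | NULL    
Pen        | Ivan    
Charger    | Fiona   


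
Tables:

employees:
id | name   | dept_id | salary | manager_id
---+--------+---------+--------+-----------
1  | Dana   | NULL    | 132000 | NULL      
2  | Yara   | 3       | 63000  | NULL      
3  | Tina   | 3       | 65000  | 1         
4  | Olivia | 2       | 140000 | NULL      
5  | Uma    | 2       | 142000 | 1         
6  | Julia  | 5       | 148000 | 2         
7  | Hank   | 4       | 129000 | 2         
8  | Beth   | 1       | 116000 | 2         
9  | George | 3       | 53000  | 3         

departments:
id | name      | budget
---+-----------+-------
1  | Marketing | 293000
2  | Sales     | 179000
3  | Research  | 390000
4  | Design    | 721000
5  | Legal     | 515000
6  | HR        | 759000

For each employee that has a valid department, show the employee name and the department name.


INNER JOIN keeps only employees rows whose dept_id matches an id in departments. Walk through each employee:
  - employee 1 (Dana): dept_id=NULL, no match -> dropped
  - employee 2 (Yara): dept_id=3 -> matches Research
  - employee 3 (Tina): dept_id=3 -> matches Research
  - employee 4 (Olivia): dept_id=2 -> matches Sales
  - employee 5 (Uma): dept_id=2 -> matches Sales
  - employee 6 (Julia): dept_id=5 -> matches Legal
  - employee 7 (Hank): dept_id=4 -> matches Design
  - employee 8 (Beth): dept_id=1 -> matches Marketing
  - employee 9 (George): dept_id=3 -> matches Research
So 1 of 9 rows is dropped.

SQL:
SELECT a.name, b.name AS department
FROM employees a
INNER JOIN departments b ON a.dept_id = b.id

Result:
name   | department
-------+-----------
Yara   | Research  
Tina   | Research  
Olivia | Sales     
Uma    | Sales     
Julia  | Legal     
Hank   | Design    
Beth   | Marketing 
George | Research  


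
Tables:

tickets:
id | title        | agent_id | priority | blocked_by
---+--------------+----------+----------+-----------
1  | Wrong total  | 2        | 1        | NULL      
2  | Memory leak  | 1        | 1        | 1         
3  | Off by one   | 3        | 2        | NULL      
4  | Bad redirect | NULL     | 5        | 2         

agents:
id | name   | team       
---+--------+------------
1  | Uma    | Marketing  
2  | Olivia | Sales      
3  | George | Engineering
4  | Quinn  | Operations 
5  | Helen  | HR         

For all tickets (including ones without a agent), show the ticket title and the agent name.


LEFT JOIN keeps every row from tickets (the left table); where agent_id has no match in agents, the agent columns become NULL. Walk through each ticket:
  - ticket 1 (Wrong total): agent_id=2 -> matches Olivia
  - ticket 2 (Memory leak): agent_id=1 -> matches Uma
  - ticket 3 (Off by one): agent_id=3 -> matches George
  - ticket 4 (Bad redirect): agent_id=NULL, no match -> kept with NULL
All 4 rows appear; 1 has NULL agent.

SQL:
SELECT a.title, b.name AS agent
FROM tickets a
LEFT JOIN agents b ON a.agent_id = b.id

Result:
title        | agent 
-------------+-------
Wrong total  | Olivia
Memory leak  | Uma   
Off by one   | George
Bad redirect | NULL  


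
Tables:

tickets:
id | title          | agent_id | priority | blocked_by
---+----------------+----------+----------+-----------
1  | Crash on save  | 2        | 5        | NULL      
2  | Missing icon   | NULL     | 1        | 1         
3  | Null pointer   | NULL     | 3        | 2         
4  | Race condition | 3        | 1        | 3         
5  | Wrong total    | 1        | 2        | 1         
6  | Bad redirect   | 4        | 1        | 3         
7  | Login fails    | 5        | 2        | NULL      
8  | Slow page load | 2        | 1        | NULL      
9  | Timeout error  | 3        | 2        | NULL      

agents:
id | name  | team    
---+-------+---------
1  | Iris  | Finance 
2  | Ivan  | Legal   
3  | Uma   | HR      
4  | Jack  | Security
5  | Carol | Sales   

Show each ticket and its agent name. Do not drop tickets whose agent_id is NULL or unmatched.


LEFT JOIN keeps every row from tickets (the left table); where agent_id has no match in agents, the agent columns become NULL. Walk through each ticket:
  - ticket 1 (Crash on save): agent_id=2 -> matches Ivan
  - ticket 2 (Missing icon): agent_id=NULL, no match -> kept with NULL
  - ticket 3 (Null pointer): agent_id=NULL, no match -> kept with NULL
  - ticket 4 (Race condition): agent_id=3 -> matches Uma
  - ticket 5 (Wrong total): agent_id=1 -> matches Iris
  - ticket 6 (Bad redirect): agent_id=4 -> matches Jack
  - ticket 7 (Login fails): agent_id=5 -> matches Carol
  - ticket 8 (Slow page load): agent_id=2 -> matches Ivan
  - ticket 9 (Timeout error): agent_id=3 -> matches Uma
All 9 rows appear; 2 have NULL agent.

SQL:
SELECT a.title, b.name AS agent
FROM tickets a
LEFT JOIN agents b ON a.agent_id = b.id

Result:
title          | agent
---------------+------
Crash on save  | Ivan 
Missing icon   | NULL 
Null pointer   | NULL 
Race condition | Uma  
Wrong total    | Iris 
Bad redirect   | Jack 
Login fails    | Carol
Slow page load | Ivan 
Timeout error  | Uma  


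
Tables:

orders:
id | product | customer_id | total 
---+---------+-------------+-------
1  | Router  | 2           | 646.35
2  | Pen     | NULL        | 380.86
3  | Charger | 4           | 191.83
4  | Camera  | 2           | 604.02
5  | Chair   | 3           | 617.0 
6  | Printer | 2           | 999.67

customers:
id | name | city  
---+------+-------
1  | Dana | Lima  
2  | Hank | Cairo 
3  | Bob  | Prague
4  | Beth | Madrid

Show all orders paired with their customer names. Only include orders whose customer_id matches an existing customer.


INNER JOIN keeps only orders rows whose customer_id matches an id in customers. Walk through each order:
  - order 1 (Router): customer_id=2 -> matches Hank
  - order 2 (Pen): customer_id=NULL, no match -> dropped
  - order 3 (Charger): customer_id=4 -> matches Beth
  - order 4 (Camera): customer_id=2 -> matches Hank
  - order 5 (Chair): customer_id=3 -> matches Bob
  - order 6 (Printer): customer_id=2 -> matches Hank
So 1 of 6 rows is dropped.

SQL:
SELECT a.product, b.name AS customer
FROM orders a
INNER JOIN customers b ON a.customer_id = b.id

Result:
product | customer
--------+---------
Router  | Hank    
Charger | Beth    
Camera  | Hank    
Chair   | Bob     
Printer | Hank    


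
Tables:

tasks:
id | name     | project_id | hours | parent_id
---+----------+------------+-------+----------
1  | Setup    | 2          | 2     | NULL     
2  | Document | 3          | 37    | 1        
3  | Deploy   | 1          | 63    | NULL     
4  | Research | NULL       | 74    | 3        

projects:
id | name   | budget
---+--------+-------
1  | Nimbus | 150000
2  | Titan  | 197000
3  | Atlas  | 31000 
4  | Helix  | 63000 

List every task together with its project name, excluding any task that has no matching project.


INNER JOIN keeps only tasks rows whose project_id matches an id in projects. Walk through each task:
  - task 1 (Setup): project_id=2 -> matches Titan
  - task 2 (Document): project_id=3 -> matches Atlas
  - task 3 (Deploy): project_id=1 -> matches Nimbus
  - task 4 (Research): project_id=NULL, no match -> dropped
So 1 of 4 rows is dropped.

SQL:
SELECT a.name, b.name AS project
FROM tasks a
INNER JOIN projects b ON a.project_id = b.id

Result:
name     | project
---------+--------
Setup    | Titan  
Document | Atlas  
Deploy   | Nimbus 


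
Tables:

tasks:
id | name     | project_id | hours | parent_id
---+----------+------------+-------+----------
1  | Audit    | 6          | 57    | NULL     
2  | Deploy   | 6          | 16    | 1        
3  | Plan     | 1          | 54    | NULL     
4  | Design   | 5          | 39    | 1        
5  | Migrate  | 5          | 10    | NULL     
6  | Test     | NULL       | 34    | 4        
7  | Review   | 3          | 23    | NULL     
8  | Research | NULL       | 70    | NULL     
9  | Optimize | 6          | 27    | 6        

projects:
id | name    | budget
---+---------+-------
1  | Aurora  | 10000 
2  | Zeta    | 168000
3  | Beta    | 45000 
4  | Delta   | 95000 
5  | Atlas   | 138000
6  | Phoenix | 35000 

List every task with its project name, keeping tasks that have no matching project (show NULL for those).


LEFT JOIN keeps every row from tasks (the left table); where project_id has no match in projects, the project columns become NULL. Walk through each task:
  - task 1 (Audit): project_id=6 -> matches Phoenix
  - task 2 (Deploy): project_id=6 -> matches Phoenix
  - task 3 (Plan): project_id=1 -> matches Aurora
  - task 4 (Design): project_id=5 -> matches Atlas
  - task 5 (Migrate): project_id=5 -> matches Atlas
  - task 6 (Test): project_id=NULL, no match -> kept with NULL
  - task 7 (Review): project_id=3 -> matches Beta
  - task 8 (Research): project_id=NULL, no match -> kept with NULL
  - task 9 (Optimize): project_id=6 -> matches Phoenix
All 9 rows appear; 2 have NULL project.

SQL:
SELECT a.name, b.name AS project
FROM tasks a
LEFT JOIN projects b ON a.project_id = b.id

Result:
name     | project
---------+--------
Audit    | Phoenix
Deploy   | Phoenix
Plan     | Aurora 
Design   | Atlas  
Migrate  | Atlas  
Test     | NULL   
Review   | Beta   
Research | NULL   
Optimize | Phoenix


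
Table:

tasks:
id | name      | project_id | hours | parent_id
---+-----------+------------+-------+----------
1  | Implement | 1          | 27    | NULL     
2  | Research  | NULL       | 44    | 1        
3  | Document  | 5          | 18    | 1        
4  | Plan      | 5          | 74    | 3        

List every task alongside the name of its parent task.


This is a self-join: tasks is joined to a second copy of itself, matching each row's parent_id to another row's id. Use LEFT JOIN so rows with parent_id=NULL are kept.
  - task 1 (Implement): parent_id=NULL -> NULL
  - task 2 (Research): parent_id=1 -> Implement
  - task 3 (Document): parent_id=1 -> Implement
  - task 4 (Plan): parent_id=3 -> Document

SQL:
SELECT a.name AS item, b.name AS parent
FROM tasks a
LEFT JOIN tasks b ON a.parent_id = b.id

Result:
item      | parent   
----------+----------
Implement | NULL     
Research  | Implement
Document  | Implement
Plan      | Document 


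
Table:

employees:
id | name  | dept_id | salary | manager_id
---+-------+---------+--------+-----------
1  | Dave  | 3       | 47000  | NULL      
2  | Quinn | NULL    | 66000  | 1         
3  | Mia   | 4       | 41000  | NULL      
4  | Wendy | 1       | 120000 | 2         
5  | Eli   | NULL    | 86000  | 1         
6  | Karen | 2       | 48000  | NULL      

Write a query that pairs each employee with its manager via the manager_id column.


This is a self-join: employees is joined to a second copy of itself, matching each row's manager_id to another row's id. Use LEFT JOIN so rows with manager_id=NULL are kept.
  - employee 1 (Dave): manager_id=NULL -> NULL
  - employee 2 (Quinn): manager_id=1 -> Dave
  - employee 3 (Mia): manager_id=NULL -> NULL
  - employee 4 (Wendy): manager_id=2 -> Quinn
  - employee 5 (Eli): manager_id=1 -> Dave
  - employee 6 (Karen): manager_id=NULL -> NULL

SQL:
SELECT a.name AS item, b.name AS manager
FROM employees a
LEFT JOIN employees b ON a.manager_id = b.id

Result:
item  | manager
------+--------
Dave  | NULL   
Quinn | Dave   
Mia   | NULL   
Wendy | Quinn  
Eli   | Dave   
Karen | NULL   


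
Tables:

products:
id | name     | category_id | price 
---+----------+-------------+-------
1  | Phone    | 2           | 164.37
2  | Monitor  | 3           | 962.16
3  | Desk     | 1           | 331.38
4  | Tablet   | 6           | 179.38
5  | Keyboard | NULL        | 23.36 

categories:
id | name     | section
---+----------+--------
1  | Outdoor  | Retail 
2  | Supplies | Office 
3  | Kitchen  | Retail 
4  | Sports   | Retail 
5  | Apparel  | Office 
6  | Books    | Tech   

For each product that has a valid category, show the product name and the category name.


INNER JOIN keeps only products rows whose category_id matches an id in categories. Walk through each product:
  - product 1 (Phone): category_id=2 -> matches Supplies
  - product 2 (Monitor): category_id=3 -> matches Kitchen
  - product 3 (Desk): category_id=1 -> matches Outdoor
  - product 4 (Tablet): category_id=6 -> matches Books
  - product 5 (Keyboard): category_id=NULL, no match -> dropped
So 1 of 5 rows is dropped.

SQL:
SELECT a.name, b.name AS category
FROM products a
INNER JOIN categories b ON a.category_id = b.id

Result:
name    | category
--------+---------
Phone   | Supplies
Monitor | Kitchen 
Desk    | Outdoor 
Tablet  | Books   


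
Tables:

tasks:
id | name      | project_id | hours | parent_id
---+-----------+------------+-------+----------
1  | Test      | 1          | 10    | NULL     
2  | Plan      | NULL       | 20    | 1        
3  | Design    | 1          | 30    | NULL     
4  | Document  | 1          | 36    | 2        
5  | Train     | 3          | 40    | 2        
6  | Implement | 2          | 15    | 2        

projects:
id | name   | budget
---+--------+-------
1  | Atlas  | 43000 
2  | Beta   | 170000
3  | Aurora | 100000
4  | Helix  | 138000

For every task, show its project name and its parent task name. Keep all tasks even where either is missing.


Two LEFT JOINs from the same base table tasks: one to projects via project_id, one to tasks itself via parent_id. Both are LEFT so every task is preserved.
Match against projects:
  - task 1 (Test): project_id=1 -> matches Atlas
  - task 2 (Plan): project_id=NULL, no match -> kept with NULL
  - task 3 (Design): project_id=1 -> matches Atlas
  - task 4 (Document): project_id=1 -> matches Atlas
  - task 5 (Train): project_id=3 -> matches Aurora
  - task 6 (Implement): project_id=2 -> matches Beta
Match against tasks (self):
  - task 1 (Test): parent_id=NULL -> NULL
  - task 2 (Plan): parent_id=1 -> Test
  - task 3 (Design): parent_id=NULL -> NULL
  - task 4 (Document): parent_id=2 -> Plan
  - task 5 (Train): parent_id=2 -> Plan
  - task 6 (Implement): parent_id=2 -> Plan

SQL:
SELECT a.name, b.name AS project, c.name AS parent
FROM tasks a
LEFT JOIN projects b ON a.project_id = b.id
LEFT JOIN tasks c ON a.parent_id = c.id

Result:
name      | project | parent
----------+---------+-------
Test      | Atlas   | NULL  
Plan      | NULL    | Test  
Design    | Atlas   | NULL  
Document  | Atlas   | Plan  
Train     | Aurora  | Plan  
Implement | Beta    | Plan  


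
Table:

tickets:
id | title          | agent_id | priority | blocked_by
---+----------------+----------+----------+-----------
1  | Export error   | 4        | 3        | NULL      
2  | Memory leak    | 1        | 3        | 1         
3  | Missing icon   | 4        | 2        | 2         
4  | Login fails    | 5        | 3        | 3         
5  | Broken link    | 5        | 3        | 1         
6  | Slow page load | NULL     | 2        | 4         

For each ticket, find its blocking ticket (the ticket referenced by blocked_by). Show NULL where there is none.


This is a self-join: tickets is joined to a second copy of itself, matching each row's blocked_by to another row's id. Use LEFT JOIN so rows with blocked_by=NULL are kept.
  - ticket 1 (Export error): blocked_by=NULL -> NULL
  - ticket 2 (Memory leak): blocked_by=1 -> Export error
  - ticket 3 (Missing icon): blocked_by=2 -> Memory leak
  - ticket 4 (Login fails): blocked_by=3 -> Missing icon
  - ticket 5 (Broken link): blocked_by=1 -> Export error
  - ticket 6 (Slow page load): blocked_by=4 -> Login fails

SQL:
SELECT a.title AS item, b.title AS blocked_by
FROM tickets a
LEFT JOIN tickets b ON a.blocked_by = b.id

Result:
item           | blocked_by  
---------------+-------------
Export error   | NULL        
Memory leak    | Export error
Missing icon   | Memory leak 
Login fails    | Missing icon
Broken link    | Export error
Slow page load | Login fails 


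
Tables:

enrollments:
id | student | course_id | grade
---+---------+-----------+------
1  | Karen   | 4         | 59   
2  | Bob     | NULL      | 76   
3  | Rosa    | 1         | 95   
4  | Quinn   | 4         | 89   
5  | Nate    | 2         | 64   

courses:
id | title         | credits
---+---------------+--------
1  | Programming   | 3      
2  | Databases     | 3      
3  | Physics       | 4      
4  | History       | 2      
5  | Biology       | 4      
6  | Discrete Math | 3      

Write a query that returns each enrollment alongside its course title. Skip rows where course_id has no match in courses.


INNER JOIN keeps only enrollments rows whose course_id matches an id in courses. Walk through each enrollment:
  - enrollment 1 (Karen): course_id=4 -> matches History
  - enrollment 2 (Bob): course_id=NULL, no match -> dropped
  - enrollment 3 (Rosa): course_id=1 -> matches Programming
  - enrollment 4 (Quinn): course_id=4 -> matches History
  - enrollment 5 (Nate): course_id=2 -> matches Databases
So 1 of 5 rows is dropped.

SQL:
SELECT a.student, b.title AS course
FROM enrollments a
INNER JOIN courses b ON a.course_id = b.id

Result:
student | course     
--------+------------
Karen   | History    
Rosa    | Programming
Quinn   | History    
Nate    | Databases  


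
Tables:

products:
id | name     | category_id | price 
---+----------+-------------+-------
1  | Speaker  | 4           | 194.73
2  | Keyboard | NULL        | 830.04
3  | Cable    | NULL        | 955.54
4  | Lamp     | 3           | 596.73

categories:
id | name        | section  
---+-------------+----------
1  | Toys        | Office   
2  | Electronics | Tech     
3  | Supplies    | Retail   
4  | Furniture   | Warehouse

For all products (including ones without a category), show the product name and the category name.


LEFT JOIN keeps every row from products (the left table); where category_id has no match in categories, the category columns become NULL. Walk through each product:
  - product 1 (Speaker): category_id=4 -> matches Furniture
  - product 2 (Keyboard): category_id=NULL, no match -> kept with NULL
  - product 3 (Cable): category_id=NULL, no match -> kept with NULL
  - product 4 (Lamp): category_id=3 -> matches Supplies
All 4 rows appear; 2 have NULL category.

SQL:
SELECT a.name, b.name AS category
FROM products a
LEFT JOIN categories b ON a.category_id = b.id

Result:
name     | category 
---------+----------
Speaker  | Furniture
Keyboard | NULL     
Cable    | NULL     
Lamp     | Supplies 


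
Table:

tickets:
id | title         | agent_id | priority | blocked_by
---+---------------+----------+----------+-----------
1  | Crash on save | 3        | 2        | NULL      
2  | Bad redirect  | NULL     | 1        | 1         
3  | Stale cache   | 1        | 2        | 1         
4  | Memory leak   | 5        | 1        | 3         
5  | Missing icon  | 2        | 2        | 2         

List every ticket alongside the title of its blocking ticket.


This is a self-join: tickets is joined to a second copy of itself, matching each row's blocked_by to another row's id. Use LEFT JOIN so rows with blocked_by=NULL are kept.
  - ticket 1 (Crash on save): blocked_by=NULL -> NULL
  - ticket 2 (Bad redirect): blocked_by=1 -> Crash on save
  - ticket 3 (Stale cache): blocked_by=1 -> Crash on save
  - ticket 4 (Memory leak): blocked_by=3 -> Stale cache
  - ticket 5 (Missing icon): blocked_by=2 -> Bad redirect

SQL:
SELECT a.title AS item, b.title AS blocked_by
FROM tickets a
LEFT JOIN tickets b ON a.blocked_by = b.id

Result:
item          | blocked_by   
--------------+--------------
Crash on save | NULL         
Bad redirect  | Crash on save
Stale cache   | Crash on save
Memory leak   | Stale cache  
Missing icon  | Bad redirect 


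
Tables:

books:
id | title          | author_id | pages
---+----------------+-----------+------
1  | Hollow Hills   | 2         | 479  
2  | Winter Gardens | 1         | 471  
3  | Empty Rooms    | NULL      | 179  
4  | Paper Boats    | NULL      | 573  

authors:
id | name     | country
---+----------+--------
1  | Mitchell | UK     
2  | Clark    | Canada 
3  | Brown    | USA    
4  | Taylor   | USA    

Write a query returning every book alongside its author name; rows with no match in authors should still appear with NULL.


LEFT JOIN keeps every row from books (the left table); where author_id has no match in authors, the author columns become NULL. Walk through each book:
  - book 1 (Hollow Hills): author_id=2 -> matches Clark
  - book 2 (Winter Gardens): author_id=1 -> matches Mitchell
  - book 3 (Empty Rooms): author_id=NULL, no match -> kept with NULL
  - book 4 (Paper Boats): author_id=NULL, no match -> kept with NULL
All 4 rows appear; 2 have NULL author.

SQL:
SELECT a.title, b.name AS author
FROM books a
LEFT JOIN authors b ON a.author_id = b.id

Result:
title          | author  
---------------+---------
Hollow Hills   | Clark   
Winter Gardens | Mitchell
Empty Rooms    | NULL    
Paper Boats    | NULL    
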